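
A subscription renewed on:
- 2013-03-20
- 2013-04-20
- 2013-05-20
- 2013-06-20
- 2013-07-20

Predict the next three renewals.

Gaps: 31, 30, 31, 30 days — not constant. Every event is on the 20th of the month.
Pattern: the 20th of each month.
August 2013: 2013-08-20.
Next: September 2013 → 2013-09-20.
October 2013: 2013-10-20.

2013-08-20, 2013-09-20, 2013-10-20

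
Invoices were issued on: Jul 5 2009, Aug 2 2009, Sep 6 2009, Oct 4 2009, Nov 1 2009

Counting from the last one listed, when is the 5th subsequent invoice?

These are Sundays at 28- or 35-day spacing (28, 35, 28, 28).
The pattern: 1st Sunday of the month.
1st Sunday of December 2009: Dec 6 2009.
January 2010 — 1st Sunday is Jan 3 2010.
February 2010 — 1st Sunday is Feb 7 2010.
1st Sunday of March 2010: Mar 7 2010.
1st Sunday of April 2010: Apr 4 2010.

Apr 4 2010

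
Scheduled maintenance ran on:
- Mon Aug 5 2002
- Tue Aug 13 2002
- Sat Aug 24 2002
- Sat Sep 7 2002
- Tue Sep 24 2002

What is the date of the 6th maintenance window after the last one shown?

Sat Mar 8 2003

Gaps: 8, 11, 14, 17 days — each gap is 3 larger than the previous one.
Next gap: 20 days. Tue Sep 24 2002 + 20 days = Mon Oct 14 2002.
Next gap: 23 days. Mon Oct 14 2002 + 23 days = Wed Nov 6 2002.
Next gap: 26 days. Wed Nov 6 2002 + 26 days = Mon Dec 2 2002.
Next gap: 29 days. Mon Dec 2 2002 + 29 days = Tue Dec 31 2002.
Next gap: 32 days. Tue Dec 31 2002 + 32 days = Sat Feb 1 2003.
Next gap: 35 days. Sat Feb 1 2003 + 35 days = Sat Mar 8 2003.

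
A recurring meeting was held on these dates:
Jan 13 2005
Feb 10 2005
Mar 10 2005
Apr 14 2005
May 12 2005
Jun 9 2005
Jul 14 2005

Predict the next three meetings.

Gaps: 28, 28, 35, 28, 28, 35 days — a mix of 28 and 35. Every date is a Thursday.
Each is the 2nd Thursday of its month.
2nd Thursday of August 2005: Aug 11 2005.
2nd Thursday of September 2005: Sep 8 2005.
2nd Thursday of October 2005: Oct 13 2005.

Aug 11 2005, Sep 8 2005, Oct 13 2005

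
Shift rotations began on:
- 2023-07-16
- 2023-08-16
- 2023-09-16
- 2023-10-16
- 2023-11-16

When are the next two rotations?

The day-of-month is always 16 (31, 31, 30, 31 days between events).
So this recurs on the 16th of each month.
December 2023: 2023-12-16.
Next: January 2024 → 2024-01-16.

2023-12-16, 2024-01-16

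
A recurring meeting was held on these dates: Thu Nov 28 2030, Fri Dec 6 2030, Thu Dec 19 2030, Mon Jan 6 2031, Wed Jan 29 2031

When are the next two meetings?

Wed Feb 26 2031, Mon Mar 31 2031

The spacing grows by 5 each time: 8, 13, 18, 23 days.
Next gap: 28 days. Wed Jan 29 2031 + 28 days = Wed Feb 26 2031.
Next gap: 33 days. Wed Feb 26 2031 + 33 days = Mon Mar 31 2031.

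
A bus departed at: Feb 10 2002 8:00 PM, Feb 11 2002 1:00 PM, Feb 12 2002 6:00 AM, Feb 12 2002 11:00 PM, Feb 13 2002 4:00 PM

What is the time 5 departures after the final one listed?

Feb 17 2002 5:00 AM

The interval is a steady 17 hours (17, 17, 17, 17).
Feb 13 2002 4:00 PM + 17 h = Feb 14 2002 9:00 AM.
Feb 14 2002 9:00 AM + 17 h = Feb 15 2002 2:00 AM.
Feb 15 2002 2:00 AM + 17 h = Feb 15 2002 7:00 PM.
Feb 15 2002 7:00 PM + 17 h = Feb 16 2002 12:00 PM.
Feb 16 2002 12:00 PM + 17 h = Feb 17 2002 5:00 AM.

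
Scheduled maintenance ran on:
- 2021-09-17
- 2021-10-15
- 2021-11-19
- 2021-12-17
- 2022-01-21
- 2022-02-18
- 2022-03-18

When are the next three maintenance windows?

Gaps: 28, 35, 28, 35, 28, 28 days — a mix of 28 and 35. Every date is a Friday.
Each is the 3rd Friday of its month.
3rd Friday of April 2022: 2022-04-15.
May 2022 — 3rd Friday is 2022-05-20.
3rd Friday of June 2022: 2022-06-17.

2022-04-15, 2022-05-20, 2022-06-17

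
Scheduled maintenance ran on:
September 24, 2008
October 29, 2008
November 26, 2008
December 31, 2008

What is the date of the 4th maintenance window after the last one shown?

April 29, 2009

Every date is a Wednesday; gaps 35, 28, 35 days.
Each is the last Wednesday of its month (at least one falls on the 29th or later, ruling out '4th Wednesday').
Last Wednesday of January 2009: January 28, 2009.
Last Wednesday of February 2009: February 25, 2009.
March 2009 ends with Wednesday March 25, 2009.
April 2009 ends with Wednesday April 29, 2009.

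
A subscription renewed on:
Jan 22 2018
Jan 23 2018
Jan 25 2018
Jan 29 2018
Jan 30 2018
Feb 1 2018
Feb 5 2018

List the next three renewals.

Every event lands on a Monday or Tuesday or Thursday (gaps cycle 1, 2, 4, 1, 2, 4).
So the schedule is: every Monday, Tuesday and Thursday.
Next Tuesday: Feb 6 2018.
The following Thursday is Feb 8 2018.
The following Monday is Feb 12 2018.

Feb 6 2018, Feb 8 2018, Feb 12 2018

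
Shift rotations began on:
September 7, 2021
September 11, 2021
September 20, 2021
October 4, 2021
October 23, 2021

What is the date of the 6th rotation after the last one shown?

May 30, 2022

Gaps: 4, 9, 14, 19 days — each gap is 5 larger than the previous one.
Next gap: 24 days. October 23, 2021 + 24 days = November 16, 2021.
Next gap: 29 days. November 16, 2021 + 29 days = December 15, 2021.
Next gap: 34 days. December 15, 2021 + 34 days = January 18, 2022.
Next gap: 39 days. January 18, 2022 + 39 days = February 26, 2022.
Next gap: 44 days. February 26, 2022 + 44 days = April 11, 2022.
Next gap: 49 days. April 11, 2022 + 49 days = May 30, 2022.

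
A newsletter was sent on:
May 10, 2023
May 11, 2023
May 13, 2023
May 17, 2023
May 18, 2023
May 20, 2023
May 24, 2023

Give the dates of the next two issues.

Gaps: 1, 2, 4, 1, 2, 4 days — not constant, but cyclic with period 3.
The events fall on every Wednesday, Thursday and Saturday.
Next Thursday: May 25, 2023.
The following Saturday is May 27, 2023.

May 25, 2023; May 27, 2023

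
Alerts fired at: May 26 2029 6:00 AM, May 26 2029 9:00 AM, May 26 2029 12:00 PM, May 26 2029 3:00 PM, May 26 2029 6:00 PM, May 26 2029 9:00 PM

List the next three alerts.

The interval is a steady 3 hours (3, 3, 3, 3, 3).
May 26 2029 9:00 PM + 3 h = May 27 2029 12:00 AM.
May 27 2029 12:00 AM + 3 h = May 27 2029 3:00 AM.
May 27 2029 3:00 AM + 3 h = May 27 2029 6:00 AM.

May 27 2029 12:00 AM, May 27 2029 3:00 AM, May 27 2029 6:00 AM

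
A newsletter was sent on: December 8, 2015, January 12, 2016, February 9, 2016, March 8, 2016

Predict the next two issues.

All dates are Tuesdays, 35, 28, 28 days apart.
Specifically, the 2nd Tuesday of each month.
2nd Tuesday of April 2016: April 12, 2016.
2nd Tuesday of May 2016: May 10, 2016.

April 12, 2016; May 10, 2016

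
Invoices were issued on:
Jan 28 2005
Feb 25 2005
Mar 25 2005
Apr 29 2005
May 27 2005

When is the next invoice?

Every date is a Friday; gaps 28, 28, 35, 28 days.
Each is the last Friday of its month (at least one falls on the 29th or later, ruling out '4th Friday').
June 2005 ends with Friday Jun 24 2005.

Jun 24 2005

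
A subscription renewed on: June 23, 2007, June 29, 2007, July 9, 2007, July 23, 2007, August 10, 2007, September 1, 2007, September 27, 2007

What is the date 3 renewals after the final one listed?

January 7, 2008

Gaps: 6, 10, 14, 18, 22, 26 days — each gap is 4 larger than the previous one.
Next gap: 30 days. September 27, 2007 + 30 days = October 27, 2007.
Next gap: 34 days. October 27, 2007 + 34 days = November 30, 2007.
Next gap: 38 days. November 30, 2007 + 38 days = January 7, 2008.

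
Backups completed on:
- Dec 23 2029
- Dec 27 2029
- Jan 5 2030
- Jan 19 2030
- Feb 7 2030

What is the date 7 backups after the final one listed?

Nov 7 2030

Intervals are 4, 9, 14, 19 days — an arithmetic progression with common difference 5.
Next gap: 24 days. Feb 7 2030 + 24 days = Mar 3 2030.
Next gap: 29 days. Mar 3 2030 + 29 days = Apr 1 2030.
Next gap: 34 days. Apr 1 2030 + 34 days = May 5 2030.
Next gap: 39 days. May 5 2030 + 39 days = Jun 13 2030.
Next gap: 44 days. Jun 13 2030 + 44 days = Jul 27 2030.
Next gap: 49 days. Jul 27 2030 + 49 days = Sep 14 2030.
Next gap: 54 days. Sep 14 2030 + 54 days = Nov 7 2030.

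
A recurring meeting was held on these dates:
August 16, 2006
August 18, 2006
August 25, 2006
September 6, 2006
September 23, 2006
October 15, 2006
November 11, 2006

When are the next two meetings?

December 13, 2006; January 19, 2007

Gaps: 2, 7, 12, 17, 22, 27 days — each gap is 5 larger than the previous one.
Next gap: 32 days. November 11, 2006 + 32 days = December 13, 2006.
Next gap: 37 days. December 13, 2006 + 37 days = January 19, 2007.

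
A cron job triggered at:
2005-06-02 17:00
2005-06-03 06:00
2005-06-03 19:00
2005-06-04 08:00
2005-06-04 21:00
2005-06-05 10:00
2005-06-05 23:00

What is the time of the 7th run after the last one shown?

2005-06-09 18:00

Gaps: 13, 13, 13, 13, 13, 13 hours — each event is 13 hours after the previous one.
2005-06-05 23:00 + 13 h = 2005-06-06 12:00.
2005-06-06 12:00 + 13 h = 2005-06-07 01:00.
2005-06-07 01:00 + 13 h = 2005-06-07 14:00.
2005-06-07 14:00 + 13 h = 2005-06-08 03:00.
2005-06-08 03:00 + 13 h = 2005-06-08 16:00.
2005-06-08 16:00 + 13 h = 2005-06-09 05:00.
2005-06-09 05:00 + 13 h = 2005-06-09 18:00.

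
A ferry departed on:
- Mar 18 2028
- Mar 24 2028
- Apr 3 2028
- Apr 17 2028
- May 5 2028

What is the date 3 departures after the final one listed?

Jul 22 2028

Intervals are 6, 10, 14, 18 days — an arithmetic progression with common difference 4.
Next gap: 22 days. May 5 2028 + 22 days = May 27 2028.
Next gap: 26 days. May 27 2028 + 26 days = Jun 22 2028.
Next gap: 30 days. Jun 22 2028 + 30 days = Jul 22 2028.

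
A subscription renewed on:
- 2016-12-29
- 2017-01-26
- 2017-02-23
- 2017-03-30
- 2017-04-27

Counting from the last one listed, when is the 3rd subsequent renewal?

2017-07-27

These are Thursdays with 28, 28, 35, 28-day gaps.
Each is the final Thursday of its month — 2016-12-29 is past the 28th, so '4th Thursday' doesn't fit.
Last Thursday of May 2017: 2017-05-25.
June 2017 ends with Thursday 2017-06-29.
July 2017 ends with Thursday 2017-07-27.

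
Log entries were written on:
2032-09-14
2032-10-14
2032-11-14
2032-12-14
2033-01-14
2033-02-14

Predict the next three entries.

2033-03-14, 2033-04-14, 2033-05-14

Each date is the 14th; the gaps (30, 31, 30, 31, 31) track the month lengths.
The rule is the 14th of each month.
March 2033: 2033-03-14.
April 2033: 2033-04-14.
May 2033: 2033-05-14.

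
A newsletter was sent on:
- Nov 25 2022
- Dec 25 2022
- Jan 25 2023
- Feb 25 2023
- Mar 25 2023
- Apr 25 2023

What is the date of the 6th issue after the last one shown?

Oct 25 2023

Gaps: 30, 31, 31, 28, 31 days — not constant. Every event is on the 25th of the month.
Pattern: the 25th of each month.
May 2023: May 25 2023.
June 2023: Jun 25 2023.
July 2023: Jul 25 2023.
August 2023: Aug 25 2023.
Next: September 2023 → Sep 25 2023.
October 2023: Oct 25 2023.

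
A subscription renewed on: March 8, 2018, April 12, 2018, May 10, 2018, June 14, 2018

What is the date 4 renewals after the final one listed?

Gaps: 35, 28, 35 days — a mix of 28 and 35. Every date is a Thursday.
Each is the 2nd Thursday of its month.
July 2018 — 2nd Thursday is July 12, 2018.
August 2018 — 2nd Thursday is August 9, 2018.
2nd Thursday of September 2018: September 13, 2018.
October 2018 — 2nd Thursday is October 11, 2018.

October 11, 2018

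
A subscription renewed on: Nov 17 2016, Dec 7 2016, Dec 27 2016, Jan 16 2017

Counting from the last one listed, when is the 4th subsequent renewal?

Gaps between consecutive events: 20, 20, 20 days — a constant 20-day interval.
Jan 16 2017 + 20 days = Feb 5 2017.
Feb 5 2017 + 20 days = Feb 25 2017.
Feb 25 2017 + 20 days = Mar 17 2017.
Mar 17 2017 + 20 days = Apr 6 2017.

Apr 6 2017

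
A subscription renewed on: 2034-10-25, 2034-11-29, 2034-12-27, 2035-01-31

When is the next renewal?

All Wednesdays; the gaps (35, 28, 35) vary with month length.
This is the last Wednesday of each month.
February 2035 ends with Wednesday 2035-02-28.

2035-02-28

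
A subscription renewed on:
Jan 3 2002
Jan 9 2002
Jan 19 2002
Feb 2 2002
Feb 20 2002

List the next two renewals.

Mar 14 2002, Apr 9 2002

Gaps: 6, 10, 14, 18 days — each gap is 4 larger than the previous one.
Next gap: 22 days. Feb 20 2002 + 22 days = Mar 14 2002.
Next gap: 26 days. Mar 14 2002 + 26 days = Apr 9 2002.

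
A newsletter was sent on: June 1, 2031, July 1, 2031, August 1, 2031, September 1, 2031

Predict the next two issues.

Gaps: 30, 31, 31 days — not constant. Every event is on the 1st of the month.
Pattern: the 1st of each month.
October 2031: October 1, 2031.
Next: November 2031 → November 1, 2031.

October 1, 2031; November 1, 2031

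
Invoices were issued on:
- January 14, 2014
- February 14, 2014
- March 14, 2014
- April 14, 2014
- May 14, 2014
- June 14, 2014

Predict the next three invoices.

The day-of-month is always 14 (31, 28, 31, 30, 31 days between events).
So this recurs on the 14th of each month.
July 2014: July 14, 2014.
August 2014: August 14, 2014.
Next: September 2014 → September 14, 2014.

July 14, 2014; August 14, 2014; September 14, 2014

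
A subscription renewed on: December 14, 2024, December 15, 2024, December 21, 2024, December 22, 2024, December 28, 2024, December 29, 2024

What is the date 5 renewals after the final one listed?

January 18, 2025

Every event lands on a Saturday or Sunday (gaps cycle 1, 6, 1, 6, 1).
So the schedule is: every Saturday and Sunday.
The following Saturday is January 4, 2025.
Next Sunday: January 5, 2025.
The following Saturday is January 11, 2025.
The following Sunday is January 12, 2025.
Next Saturday: January 18, 2025.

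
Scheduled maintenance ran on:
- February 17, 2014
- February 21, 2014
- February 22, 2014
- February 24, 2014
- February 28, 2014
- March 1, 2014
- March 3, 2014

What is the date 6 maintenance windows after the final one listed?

March 17, 2014

Gaps: 4, 1, 2, 4, 1, 2 days — not constant, but cyclic with period 3.
The events fall on every Monday, Friday and Saturday.
The following Friday is March 7, 2014.
Next Saturday: March 8, 2014.
The following Monday is March 10, 2014.
Next Friday: March 14, 2014.
The following Saturday is March 15, 2014.
Next Monday: March 17, 2014.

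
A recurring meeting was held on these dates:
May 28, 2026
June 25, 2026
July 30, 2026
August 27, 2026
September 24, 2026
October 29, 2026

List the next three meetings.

These are Thursdays with 28, 35, 28, 28, 35-day gaps.
Each is the final Thursday of its month — July 30, 2026 is past the 28th, so '4th Thursday' doesn't fit.
November 2026 ends with Thursday November 26, 2026.
Last Thursday of December 2026: December 31, 2026.
January 2027 ends with Thursday January 28, 2027.

November 26, 2026; December 31, 2026; January 28, 2027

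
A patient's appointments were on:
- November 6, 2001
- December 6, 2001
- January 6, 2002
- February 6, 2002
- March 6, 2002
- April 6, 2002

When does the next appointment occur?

The day-of-month is always 6 (30, 31, 31, 28, 31 days between events).
So this recurs on the 6th of each month.
Next: May 2002 → May 6, 2002.

May 6, 2002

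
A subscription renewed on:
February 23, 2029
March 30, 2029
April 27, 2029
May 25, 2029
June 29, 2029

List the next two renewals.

July 27, 2029; August 31, 2029

Every date is a Friday; gaps 35, 28, 28, 35 days.
Each is the last Friday of its month (at least one falls on the 29th or later, ruling out '4th Friday').
Last Friday of July 2029: July 27, 2029.
Last Friday of August 2029: August 31, 2029.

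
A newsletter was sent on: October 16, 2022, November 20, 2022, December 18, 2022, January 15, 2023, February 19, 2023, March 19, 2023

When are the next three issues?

Gaps: 35, 28, 28, 35, 28 days — a mix of 28 and 35. Every date is a Sunday.
Each is the 3rd Sunday of its month.
3rd Sunday of April 2023: April 16, 2023.
3rd Sunday of May 2023: May 21, 2023.
June 2023 — 3rd Sunday is June 18, 2023.

April 16, 2023; May 21, 2023; June 18, 2023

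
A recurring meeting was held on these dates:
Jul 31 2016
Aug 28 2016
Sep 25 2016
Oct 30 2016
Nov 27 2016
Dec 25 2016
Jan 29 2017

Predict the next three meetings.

Feb 26 2017, Mar 26 2017, Apr 30 2017

These are Sundays with 28, 28, 35, 28, 28, 35-day gaps.
Each is the final Sunday of its month — Jul 31 2016 is past the 28th, so '4th Sunday' doesn't fit.
Last Sunday of February 2017: Feb 26 2017.
Last Sunday of March 2017: Mar 26 2017.
Last Sunday of April 2017: Apr 30 2017.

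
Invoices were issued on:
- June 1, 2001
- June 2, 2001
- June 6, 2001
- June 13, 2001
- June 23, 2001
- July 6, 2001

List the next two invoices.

July 22, 2001; August 10, 2001

The spacing grows by 3 each time: 1, 4, 7, 10, 13 days.
Next gap: 16 days. July 6, 2001 + 16 days = July 22, 2001.
Next gap: 19 days. July 22, 2001 + 19 days = August 10, 2001.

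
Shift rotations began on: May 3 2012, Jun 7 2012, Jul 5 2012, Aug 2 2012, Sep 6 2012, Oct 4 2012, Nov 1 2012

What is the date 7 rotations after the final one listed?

Jun 6 2013

These are Thursdays at 28- or 35-day spacing (35, 28, 28, 35, 28, 28).
The pattern: 1st Thursday of the month.
1st Thursday of December 2012: Dec 6 2012.
January 2013 — 1st Thursday is Jan 3 2013.
1st Thursday of February 2013: Feb 7 2013.
March 2013 — 1st Thursday is Mar 7 2013.
April 2013 — 1st Thursday is Apr 4 2013.
1st Thursday of May 2013: May 2 2013.
1st Thursday of June 2013: Jun 6 2013.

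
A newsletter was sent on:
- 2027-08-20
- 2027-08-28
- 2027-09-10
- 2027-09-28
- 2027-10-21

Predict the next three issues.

2027-11-18, 2027-12-21, 2028-01-28

The spacing grows by 5 each time: 8, 13, 18, 23 days.
Next gap: 28 days. 2027-10-21 + 28 days = 2027-11-18.
Next gap: 33 days. 2027-11-18 + 33 days = 2027-12-21.
Next gap: 38 days. 2027-12-21 + 38 days = 2028-01-28.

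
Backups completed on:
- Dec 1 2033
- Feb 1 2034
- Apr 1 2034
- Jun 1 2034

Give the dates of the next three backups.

Gaps: 62, 59, 61 days — not constant. Every event is on the 1st of the month.
Pattern: the 1st of every 2 months.
August 2034: Aug 1 2034.
October 2034: Oct 1 2034.
Next: December 2034 → Dec 1 2034.

Aug 1 2034, Oct 1 2034, Dec 1 2034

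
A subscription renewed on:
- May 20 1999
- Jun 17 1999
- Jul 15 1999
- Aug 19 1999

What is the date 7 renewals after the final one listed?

These are Thursdays at 28- or 35-day spacing (28, 28, 35).
The pattern: 3rd Thursday of the month.
3rd Thursday of September 1999: Sep 16 1999.
October 1999 — 3rd Thursday is Oct 21 1999.
November 1999 — 3rd Thursday is Nov 18 1999.
3rd Thursday of December 1999: Dec 16 1999.
3rd Thursday of January 2000: Jan 20 2000.
February 2000 — 3rd Thursday is Feb 17 2000.
3rd Thursday of March 2000: Mar 16 2000.

Mar 16 2000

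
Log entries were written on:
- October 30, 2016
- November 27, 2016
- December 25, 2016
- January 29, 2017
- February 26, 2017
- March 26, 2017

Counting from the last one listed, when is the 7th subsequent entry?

Every date is a Sunday; gaps 28, 28, 35, 28, 28 days.
Each is the last Sunday of its month (at least one falls on the 29th or later, ruling out '4th Sunday').
April 2017 ends with Sunday April 30, 2017.
Last Sunday of May 2017: May 28, 2017.
Last Sunday of June 2017: June 25, 2017.
July 2017 ends with Sunday July 30, 2017.
August 2017 ends with Sunday August 27, 2017.
September 2017 ends with Sunday September 24, 2017.
October 2017 ends with Sunday October 29, 2017.

October 29, 2017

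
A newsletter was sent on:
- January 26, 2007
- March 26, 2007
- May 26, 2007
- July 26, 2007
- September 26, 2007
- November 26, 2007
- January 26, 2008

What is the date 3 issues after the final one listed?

Gaps: 59, 61, 61, 62, 61, 61 days — not constant. Every event is on the 26th of the month.
Pattern: the 26th of every 2 months.
March 2008: March 26, 2008.
May 2008: May 26, 2008.
July 2008: July 26, 2008.

July 26, 2008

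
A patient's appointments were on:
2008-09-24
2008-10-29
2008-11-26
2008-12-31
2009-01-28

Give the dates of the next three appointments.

Every date is a Wednesday; gaps 35, 28, 35, 28 days.
Each is the last Wednesday of its month (at least one falls on the 29th or later, ruling out '4th Wednesday').
Last Wednesday of February 2009: 2009-02-25.
Last Wednesday of March 2009: 2009-03-25.
April 2009 ends with Wednesday 2009-04-29.

2009-02-25, 2009-03-25, 2009-04-29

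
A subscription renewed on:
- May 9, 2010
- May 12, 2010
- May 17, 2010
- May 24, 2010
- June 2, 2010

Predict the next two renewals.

June 13, 2010; June 26, 2010

Intervals are 3, 5, 7, 9 days — an arithmetic progression with common difference 2.
Next gap: 11 days. June 2, 2010 + 11 days = June 13, 2010.
Next gap: 13 days. June 13, 2010 + 13 days = June 26, 2010.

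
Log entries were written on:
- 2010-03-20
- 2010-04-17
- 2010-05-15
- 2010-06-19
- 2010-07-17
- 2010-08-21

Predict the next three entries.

2010-09-18, 2010-10-16, 2010-11-20

Gaps: 28, 28, 35, 28, 35 days — a mix of 28 and 35. Every date is a Saturday.
Each is the 3rd Saturday of its month.
3rd Saturday of September 2010: 2010-09-18.
October 2010 — 3rd Saturday is 2010-10-16.
3rd Saturday of November 2010: 2010-11-20.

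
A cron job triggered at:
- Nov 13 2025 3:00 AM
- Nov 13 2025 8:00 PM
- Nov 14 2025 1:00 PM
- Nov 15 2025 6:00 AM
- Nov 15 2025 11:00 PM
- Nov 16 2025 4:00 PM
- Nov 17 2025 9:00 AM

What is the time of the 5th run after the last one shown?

Nov 20 2025 10:00 PM

Spacing: 17, 17, 17, 17, 17, 17 h — constant 17 h.
Nov 17 2025 9:00 AM + 17 h = Nov 18 2025 2:00 AM.
Nov 18 2025 2:00 AM + 17 h = Nov 18 2025 7:00 PM.
Nov 18 2025 7:00 PM + 17 h = Nov 19 2025 12:00 PM.
Nov 19 2025 12:00 PM + 17 h = Nov 20 2025 5:00 AM.
Nov 20 2025 5:00 AM + 17 h = Nov 20 2025 10:00 PM.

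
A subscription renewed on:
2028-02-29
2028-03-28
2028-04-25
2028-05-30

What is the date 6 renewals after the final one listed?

2028-11-28

Every date is a Tuesday; gaps 28, 28, 35 days.
Each is the last Tuesday of its month (at least one falls on the 29th or later, ruling out '4th Tuesday').
June 2028 ends with Tuesday 2028-06-27.
Last Tuesday of July 2028: 2028-07-25.
Last Tuesday of August 2028: 2028-08-29.
Last Tuesday of September 2028: 2028-09-26.
October 2028 ends with Tuesday 2028-10-31.
November 2028 ends with Tuesday 2028-11-28.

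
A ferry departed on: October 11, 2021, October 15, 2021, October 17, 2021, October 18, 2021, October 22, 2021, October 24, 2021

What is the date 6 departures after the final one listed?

November 7, 2021

Gaps: 4, 2, 1, 4, 2 days — not constant, but cyclic with period 3.
The events fall on every Monday, Friday and Sunday.
Next Monday: October 25, 2021.
Next Friday: October 29, 2021.
Next Sunday: October 31, 2021.
The following Monday is November 1, 2021.
The following Friday is November 5, 2021.
Next Sunday: November 7, 2021.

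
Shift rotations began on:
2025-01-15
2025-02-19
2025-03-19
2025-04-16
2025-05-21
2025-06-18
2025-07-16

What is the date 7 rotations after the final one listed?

2026-02-18

Gaps: 35, 28, 28, 35, 28, 28 days — a mix of 28 and 35. Every date is a Wednesday.
Each is the 3rd Wednesday of its month.
3rd Wednesday of August 2025: 2025-08-20.
September 2025 — 3rd Wednesday is 2025-09-17.
October 2025 — 3rd Wednesday is 2025-10-15.
November 2025 — 3rd Wednesday is 2025-11-19.
December 2025 — 3rd Wednesday is 2025-12-17.
3rd Wednesday of January 2026: 2026-01-21.
3rd Wednesday of February 2026: 2026-02-18.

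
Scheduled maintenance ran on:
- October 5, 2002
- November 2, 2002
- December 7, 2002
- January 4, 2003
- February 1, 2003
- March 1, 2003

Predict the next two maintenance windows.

All dates are Saturdays, 28, 35, 28, 28, 28 days apart.
Specifically, the 1st Saturday of each month.
April 2003 — 1st Saturday is April 5, 2003.
1st Saturday of May 2003: May 3, 2003.

April 5, 2003; May 3, 2003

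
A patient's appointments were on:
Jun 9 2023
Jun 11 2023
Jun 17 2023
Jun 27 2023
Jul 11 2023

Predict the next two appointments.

The spacing grows by 4 each time: 2, 6, 10, 14 days.
Next gap: 18 days. Jul 11 2023 + 18 days = Jul 29 2023.
Next gap: 22 days. Jul 29 2023 + 22 days = Aug 20 2023.

Jul 29 2023, Aug 20 2023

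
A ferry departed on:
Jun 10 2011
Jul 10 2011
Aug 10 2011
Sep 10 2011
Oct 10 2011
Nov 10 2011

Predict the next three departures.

Dec 10 2011, Jan 10 2012, Feb 10 2012

The day-of-month is always 10 (30, 31, 31, 30, 31 days between events).
So this recurs on the 10th of each month.
December 2011: Dec 10 2011.
Next: January 2012 → Jan 10 2012.
Next: February 2012 → Feb 10 2012.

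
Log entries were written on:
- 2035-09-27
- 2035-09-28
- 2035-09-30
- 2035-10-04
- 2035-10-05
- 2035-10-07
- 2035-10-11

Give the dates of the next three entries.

2035-10-12, 2035-10-14, 2035-10-18

The gap pattern 1, 2, 4, 1, 2, 4 repeats every 3 events.
These are the Thursdays, Fridays and Sundays of each week.
Next Friday: 2035-10-12.
Next Sunday: 2035-10-14.
Next Thursday: 2035-10-18.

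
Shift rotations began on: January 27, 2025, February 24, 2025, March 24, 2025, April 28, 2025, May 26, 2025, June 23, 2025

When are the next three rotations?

All dates are Mondays, 28, 28, 35, 28, 28 days apart.
Specifically, the 4th Monday of each month.
4th Monday of July 2025: July 28, 2025.
4th Monday of August 2025: August 25, 2025.
September 2025 — 4th Monday is September 22, 2025.

July 28, 2025; August 25, 2025; September 22, 2025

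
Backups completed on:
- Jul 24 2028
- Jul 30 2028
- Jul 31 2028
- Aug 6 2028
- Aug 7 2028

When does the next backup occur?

Aug 13 2028

Every event lands on a Monday or Sunday (gaps cycle 6, 1, 6, 1).
So the schedule is: every Monday and Sunday.
The following Sunday is Aug 13 2028.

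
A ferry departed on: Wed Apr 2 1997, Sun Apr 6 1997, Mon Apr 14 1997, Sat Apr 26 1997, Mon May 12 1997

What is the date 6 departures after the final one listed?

Intervals are 4, 8, 12, 16 days — an arithmetic progression with common difference 4.
Next gap: 20 days. Mon May 12 1997 + 20 days = Sun Jun 1 1997.
Next gap: 24 days. Sun Jun 1 1997 + 24 days = Wed Jun 25 1997.
Next gap: 28 days. Wed Jun 25 1997 + 28 days = Wed Jul 23 1997.
Next gap: 32 days. Wed Jul 23 1997 + 32 days = Sun Aug 24 1997.
Next gap: 36 days. Sun Aug 24 1997 + 36 days = Mon Sep 29 1997.
Next gap: 40 days. Mon Sep 29 1997 + 40 days = Sat Nov 8 1997.

Sat Nov 8 1997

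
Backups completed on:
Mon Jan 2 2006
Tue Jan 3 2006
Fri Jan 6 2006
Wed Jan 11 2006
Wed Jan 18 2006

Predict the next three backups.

Fri Jan 27 2006, Tue Feb 7 2006, Mon Feb 20 2006

Gaps: 1, 3, 5, 7 days — each gap is 2 larger than the previous one.
Next gap: 9 days. Wed Jan 18 2006 + 9 days = Fri Jan 27 2006.
Next gap: 11 days. Fri Jan 27 2006 + 11 days = Tue Feb 7 2006.
Next gap: 13 days. Tue Feb 7 2006 + 13 days = Mon Feb 20 2006.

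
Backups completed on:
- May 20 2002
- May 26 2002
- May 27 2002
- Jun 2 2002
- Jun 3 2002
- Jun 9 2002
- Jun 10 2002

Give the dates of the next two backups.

Jun 16 2002, Jun 17 2002

Every event lands on a Monday or Sunday (gaps cycle 6, 1, 6, 1, 6, 1).
So the schedule is: every Monday and Sunday.
The following Sunday is Jun 16 2002.
Next Monday: Jun 17 2002.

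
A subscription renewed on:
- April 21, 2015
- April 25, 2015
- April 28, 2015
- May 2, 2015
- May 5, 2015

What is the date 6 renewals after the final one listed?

The gap pattern 4, 3, 4, 3 repeats every 2 events.
These are the Tuesdays and Saturdays of each week.
Next Saturday: May 9, 2015.
The following Tuesday is May 12, 2015.
The following Saturday is May 16, 2015.
The following Tuesday is May 19, 2015.
The following Saturday is May 23, 2015.
Next Tuesday: May 26, 2015.

May 26, 2015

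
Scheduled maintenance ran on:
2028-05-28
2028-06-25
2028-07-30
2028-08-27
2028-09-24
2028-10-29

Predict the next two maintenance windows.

2028-11-26, 2028-12-31

These are Sundays with 28, 35, 28, 28, 35-day gaps.
Each is the final Sunday of its month — 2028-07-30 is past the 28th, so '4th Sunday' doesn't fit.
Last Sunday of November 2028: 2028-11-26.
Last Sunday of December 2028: 2028-12-31.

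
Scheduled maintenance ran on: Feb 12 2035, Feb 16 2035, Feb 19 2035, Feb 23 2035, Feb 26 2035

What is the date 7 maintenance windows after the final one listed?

The gap pattern 4, 3, 4, 3 repeats every 2 events.
These are the Mondays and Fridays of each week.
Next Friday: Mar 2 2035.
The following Monday is Mar 5 2035.
The following Friday is Mar 9 2035.
Next Monday: Mar 12 2035.
Next Friday: Mar 16 2035.
The following Monday is Mar 19 2035.
The following Friday is Mar 23 2035.

Mar 23 2035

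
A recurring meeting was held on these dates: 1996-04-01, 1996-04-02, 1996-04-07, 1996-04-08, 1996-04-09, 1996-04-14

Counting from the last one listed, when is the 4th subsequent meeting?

1996-04-22

The gap pattern 1, 5, 1, 1, 5 repeats every 3 events.
These are the Mondays, Tuesdays and Sundays of each week.
Next Monday: 1996-04-15.
Next Tuesday: 1996-04-16.
Next Sunday: 1996-04-21.
The following Monday is 1996-04-22.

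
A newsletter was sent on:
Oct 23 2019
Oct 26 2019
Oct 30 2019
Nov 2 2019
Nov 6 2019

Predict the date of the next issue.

Nov 9 2019

The gap pattern 3, 4, 3, 4 repeats every 2 events.
These are the Wednesdays and Saturdays of each week.
Next Saturday: Nov 9 2019.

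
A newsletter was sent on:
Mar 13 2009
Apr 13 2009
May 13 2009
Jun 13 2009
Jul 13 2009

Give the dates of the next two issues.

Each date is the 13th; the gaps (31, 30, 31, 30) track the month lengths.
The rule is the 13th of each month.
Next: August 2009 → Aug 13 2009.
Next: September 2009 → Sep 13 2009.

Aug 13 2009, Sep 13 2009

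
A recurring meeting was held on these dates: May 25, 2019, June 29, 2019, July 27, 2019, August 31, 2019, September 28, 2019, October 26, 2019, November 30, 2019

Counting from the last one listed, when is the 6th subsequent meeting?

May 30, 2020

Every date is a Saturday; gaps 35, 28, 35, 28, 28, 35 days.
Each is the last Saturday of its month (at least one falls on the 29th or later, ruling out '4th Saturday').
Last Saturday of December 2019: December 28, 2019.
Last Saturday of January 2020: January 25, 2020.
February 2020 ends with Saturday February 29, 2020.
March 2020 ends with Saturday March 28, 2020.
Last Saturday of April 2020: April 25, 2020.
Last Saturday of May 2020: May 30, 2020.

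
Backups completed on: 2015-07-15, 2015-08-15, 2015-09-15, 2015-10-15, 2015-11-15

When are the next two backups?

2015-12-15, 2016-01-15

Each date is the 15th; the gaps (31, 31, 30, 31) track the month lengths.
The rule is the 15th of each month.
Next: December 2015 → 2015-12-15.
Next: January 2016 → 2016-01-15.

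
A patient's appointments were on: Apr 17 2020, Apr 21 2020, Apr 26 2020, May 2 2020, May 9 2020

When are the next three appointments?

May 17 2020, May 26 2020, Jun 5 2020

Intervals are 4, 5, 6, 7 days — an arithmetic progression with common difference 1.
Next gap: 8 days. May 9 2020 + 8 days = May 17 2020.
Next gap: 9 days. May 17 2020 + 9 days = May 26 2020.
Next gap: 10 days. May 26 2020 + 10 days = Jun 5 2020.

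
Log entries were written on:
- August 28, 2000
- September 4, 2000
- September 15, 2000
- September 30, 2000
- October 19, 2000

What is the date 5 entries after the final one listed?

March 23, 2001

Intervals are 7, 11, 15, 19 days — an arithmetic progression with common difference 4.
Next gap: 23 days. October 19, 2000 + 23 days = November 11, 2000.
Next gap: 27 days. November 11, 2000 + 27 days = December 8, 2000.
Next gap: 31 days. December 8, 2000 + 31 days = January 8, 2001.
Next gap: 35 days. January 8, 2001 + 35 days = February 12, 2001.
Next gap: 39 days. February 12, 2001 + 39 days = March 23, 2001.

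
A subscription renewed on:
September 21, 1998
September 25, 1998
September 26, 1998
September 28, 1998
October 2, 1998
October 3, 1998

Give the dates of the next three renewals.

Gaps: 4, 1, 2, 4, 1 days — not constant, but cyclic with period 3.
The events fall on every Monday, Friday and Saturday.
The following Monday is October 5, 1998.
The following Friday is October 9, 1998.
Next Saturday: October 10, 1998.

October 5, 1998; October 9, 1998; October 10, 1998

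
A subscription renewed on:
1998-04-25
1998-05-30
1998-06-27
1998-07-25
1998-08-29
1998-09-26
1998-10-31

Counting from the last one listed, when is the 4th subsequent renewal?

1999-02-27

All Saturdays; the gaps (35, 28, 28, 35, 28, 35) vary with month length.
This is the last Saturday of each month.
November 1998 ends with Saturday 1998-11-28.
December 1998 ends with Saturday 1998-12-26.
January 1999 ends with Saturday 1999-01-30.
Last Saturday of February 1999: 1999-02-27.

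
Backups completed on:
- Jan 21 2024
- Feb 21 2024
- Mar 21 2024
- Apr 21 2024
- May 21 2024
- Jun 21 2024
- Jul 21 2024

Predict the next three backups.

Aug 21 2024, Sep 21 2024, Oct 21 2024

Each date is the 21st; the gaps (31, 29, 31, 30, 31, 30) track the month lengths.
The rule is the 21st of each month.
Next: August 2024 → Aug 21 2024.
September 2024: Sep 21 2024.
Next: October 2024 → Oct 21 2024.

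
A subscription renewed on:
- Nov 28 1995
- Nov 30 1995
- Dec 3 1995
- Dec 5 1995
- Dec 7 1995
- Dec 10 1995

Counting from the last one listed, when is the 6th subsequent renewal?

Dec 24 1995

The gap pattern 2, 3, 2, 2, 3 repeats every 3 events.
These are the Tuesdays, Thursdays and Sundays of each week.
Next Tuesday: Dec 12 1995.
Next Thursday: Dec 14 1995.
The following Sunday is Dec 17 1995.
The following Tuesday is Dec 19 1995.
The following Thursday is Dec 21 1995.
The following Sunday is Dec 24 1995.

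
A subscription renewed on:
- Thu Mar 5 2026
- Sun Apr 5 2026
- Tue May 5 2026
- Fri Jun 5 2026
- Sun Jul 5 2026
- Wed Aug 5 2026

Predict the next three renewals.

The day-of-month is always 5 (31, 30, 31, 30, 31 days between events).
So this recurs on the 5th of each month.
September 2026: Sat Sep 5 2026.
Next: October 2026 → Mon Oct 5 2026.
November 2026: Thu Nov 5 2026.

Sat Sep 5 2026, Mon Oct 5 2026, Thu Nov 5 2026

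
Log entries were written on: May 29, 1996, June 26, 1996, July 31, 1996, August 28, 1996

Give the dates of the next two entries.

These are Wednesdays with 28, 35, 28-day gaps.
Each is the final Wednesday of its month — May 29, 1996 is past the 28th, so '4th Wednesday' doesn't fit.
September 1996 ends with Wednesday September 25, 1996.
October 1996 ends with Wednesday October 30, 1996.

September 25, 1996; October 30, 1996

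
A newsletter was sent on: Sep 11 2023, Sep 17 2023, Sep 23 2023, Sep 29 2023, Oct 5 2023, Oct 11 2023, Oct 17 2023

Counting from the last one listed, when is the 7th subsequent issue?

Nov 28 2023

Every event comes 6 days after the last (6, 6, 6, 6, 6, 6).
Oct 17 2023 + 6 days = Oct 23 2023.
Oct 23 2023 + 6 days = Oct 29 2023.
Oct 29 2023 + 6 days = Nov 4 2023.
Nov 4 2023 + 6 days = Nov 10 2023.
Nov 10 2023 + 6 days = Nov 16 2023.
Nov 16 2023 + 6 days = Nov 22 2023.
Nov 22 2023 + 6 days = Nov 28 2023.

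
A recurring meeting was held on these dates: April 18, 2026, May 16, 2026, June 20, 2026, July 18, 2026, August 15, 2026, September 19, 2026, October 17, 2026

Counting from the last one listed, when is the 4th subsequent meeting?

February 20, 2027

Gaps: 28, 35, 28, 28, 35, 28 days — a mix of 28 and 35. Every date is a Saturday.
Each is the 3rd Saturday of its month.
3rd Saturday of November 2026: November 21, 2026.
December 2026 — 3rd Saturday is December 19, 2026.
3rd Saturday of January 2027: January 16, 2027.
February 2027 — 3rd Saturday is February 20, 2027.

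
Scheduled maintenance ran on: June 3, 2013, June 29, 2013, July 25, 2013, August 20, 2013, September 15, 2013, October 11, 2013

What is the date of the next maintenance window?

Gaps between consecutive events: 26, 26, 26, 26, 26 days — a constant 26-day interval.
October 11, 2013 + 26 days = November 6, 2013.

November 6, 2013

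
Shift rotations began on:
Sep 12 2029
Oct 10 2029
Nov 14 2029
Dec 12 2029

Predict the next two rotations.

Jan 9 2030, Feb 13 2030

These are Wednesdays at 28- or 35-day spacing (28, 35, 28).
The pattern: 2nd Wednesday of the month.
2nd Wednesday of January 2030: Jan 9 2030.
February 2030 — 2nd Wednesday is Feb 13 2030.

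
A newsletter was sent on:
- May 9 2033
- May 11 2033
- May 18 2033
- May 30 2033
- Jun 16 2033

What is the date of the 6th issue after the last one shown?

Jan 9 2034

Intervals are 2, 7, 12, 17 days — an arithmetic progression with common difference 5.
Next gap: 22 days. Jun 16 2033 + 22 days = Jul 8 2033.
Next gap: 27 days. Jul 8 2033 + 27 days = Aug 4 2033.
Next gap: 32 days. Aug 4 2033 + 32 days = Sep 5 2033.
Next gap: 37 days. Sep 5 2033 + 37 days = Oct 12 2033.
Next gap: 42 days. Oct 12 2033 + 42 days = Nov 23 2033.
Next gap: 47 days. Nov 23 2033 + 47 days = Jan 9 2034.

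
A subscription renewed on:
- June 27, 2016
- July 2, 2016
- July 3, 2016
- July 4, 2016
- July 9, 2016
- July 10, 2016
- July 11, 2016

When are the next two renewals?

July 16, 2016; July 17, 2016

The gap pattern 5, 1, 1, 5, 1, 1 repeats every 3 events.
These are the Mondays, Saturdays and Sundays of each week.
Next Saturday: July 16, 2016.
Next Sunday: July 17, 2016.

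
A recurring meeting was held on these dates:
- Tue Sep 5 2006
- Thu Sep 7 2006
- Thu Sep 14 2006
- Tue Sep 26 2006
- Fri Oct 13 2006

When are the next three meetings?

Sat Nov 4 2006, Fri Dec 1 2006, Tue Jan 2 2007

The spacing grows by 5 each time: 2, 7, 12, 17 days.
Next gap: 22 days. Fri Oct 13 2006 + 22 days = Sat Nov 4 2006.
Next gap: 27 days. Sat Nov 4 2006 + 27 days = Fri Dec 1 2006.
Next gap: 32 days. Fri Dec 1 2006 + 32 days = Tue Jan 2 2007.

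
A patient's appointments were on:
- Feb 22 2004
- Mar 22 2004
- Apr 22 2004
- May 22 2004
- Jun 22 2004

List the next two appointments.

The day-of-month is always 22 (29, 31, 30, 31 days between events).
So this recurs on the 22nd of each month.
Next: July 2004 → Jul 22 2004.
August 2004: Aug 22 2004.

Jul 22 2004, Aug 22 2004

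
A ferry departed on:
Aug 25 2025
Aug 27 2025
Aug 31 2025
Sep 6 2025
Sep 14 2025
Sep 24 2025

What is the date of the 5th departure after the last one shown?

Dec 13 2025

Intervals are 2, 4, 6, 8, 10 days — an arithmetic progression with common difference 2.
Next gap: 12 days. Sep 24 2025 + 12 days = Oct 6 2025.
Next gap: 14 days. Oct 6 2025 + 14 days = Oct 20 2025.
Next gap: 16 days. Oct 20 2025 + 16 days = Nov 5 2025.
Next gap: 18 days. Nov 5 2025 + 18 days = Nov 23 2025.
Next gap: 20 days. Nov 23 2025 + 20 days = Dec 13 2025.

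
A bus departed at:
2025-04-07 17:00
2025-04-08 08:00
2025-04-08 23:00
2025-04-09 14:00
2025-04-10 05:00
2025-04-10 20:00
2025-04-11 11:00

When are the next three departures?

Gaps: 15, 15, 15, 15, 15, 15 hours — each event is 15 hours after the previous one.
2025-04-11 11:00 + 15 h = 2025-04-12 02:00.
2025-04-12 02:00 + 15 h = 2025-04-12 17:00.
2025-04-12 17:00 + 15 h = 2025-04-13 08:00.

2025-04-12 02:00, 2025-04-12 17:00, 2025-04-13 08:00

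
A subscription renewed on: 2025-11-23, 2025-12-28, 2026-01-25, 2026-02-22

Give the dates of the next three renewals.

All dates are Sundays, 35, 28, 28 days apart.
Specifically, the 4th Sunday of each month.
March 2026 — 4th Sunday is 2026-03-22.
April 2026 — 4th Sunday is 2026-04-26.
May 2026 — 4th Sunday is 2026-05-24.

2026-03-22, 2026-04-26, 2026-05-24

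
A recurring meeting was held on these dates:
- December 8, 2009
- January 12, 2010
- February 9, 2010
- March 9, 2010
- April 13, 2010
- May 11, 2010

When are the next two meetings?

June 8, 2010; July 13, 2010

All dates are Tuesdays, 35, 28, 28, 35, 28 days apart.
Specifically, the 2nd Tuesday of each month.
2nd Tuesday of June 2010: June 8, 2010.
July 2010 — 2nd Tuesday is July 13, 2010.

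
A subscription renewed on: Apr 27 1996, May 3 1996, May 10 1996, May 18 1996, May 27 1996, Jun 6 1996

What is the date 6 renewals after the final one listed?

Gaps: 6, 7, 8, 9, 10 days — each gap is 1 larger than the previous one.
Next gap: 11 days. Jun 6 1996 + 11 days = Jun 17 1996.
Next gap: 12 days. Jun 17 1996 + 12 days = Jun 29 1996.
Next gap: 13 days. Jun 29 1996 + 13 days = Jul 12 1996.
Next gap: 14 days. Jul 12 1996 + 14 days = Jul 26 1996.
Next gap: 15 days. Jul 26 1996 + 15 days = Aug 10 1996.
Next gap: 16 days. Aug 10 1996 + 16 days = Aug 26 1996.

Aug 26 1996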